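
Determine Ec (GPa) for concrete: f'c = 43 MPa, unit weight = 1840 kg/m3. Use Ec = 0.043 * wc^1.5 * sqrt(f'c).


Ec = 0.043 * 1840^1.5 * sqrt(43) / 1000
= 22.26 GPa

22.26


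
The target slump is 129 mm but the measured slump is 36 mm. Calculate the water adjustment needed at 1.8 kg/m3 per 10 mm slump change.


Difference = 129 - 36 = 93 mm
Water adjustment = 93 * 1.8 / 10 = 16.7 kg/m3

16.7


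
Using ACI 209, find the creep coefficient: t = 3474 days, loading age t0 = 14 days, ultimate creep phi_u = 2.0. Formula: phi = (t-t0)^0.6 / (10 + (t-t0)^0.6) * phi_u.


dt = 3474 - 14 = 3460
phi = 3460^0.6 / (10 + 3460^0.6) * 2.0
= 1.86

1.86


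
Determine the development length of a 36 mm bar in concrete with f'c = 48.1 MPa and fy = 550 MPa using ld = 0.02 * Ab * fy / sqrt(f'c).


Ab = pi * 36^2 / 4 = 1017.876 mm2
ld = 0.02 * 1017.876 * 550 / sqrt(48.1)
= 1614.4 mm

1614.4


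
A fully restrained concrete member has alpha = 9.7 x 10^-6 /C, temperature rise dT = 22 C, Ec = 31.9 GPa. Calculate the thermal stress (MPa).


sigma = alpha * dT * Ec
= 9.7e-6 * 22 * 31.9 * 1000
= 6.807 MPa

6.807


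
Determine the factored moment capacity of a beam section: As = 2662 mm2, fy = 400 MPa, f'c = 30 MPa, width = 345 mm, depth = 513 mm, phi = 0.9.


a = As * fy / (0.85 * f'c * b)
= 2662 * 400 / (0.85 * 30 * 345)
= 121.0344 mm
Mn = As * fy * (d - a/2) / 10^6
= 481.8037 kN-m
phi*Mn = 0.9 * 481.8037 = 433.62 kN-m

433.62


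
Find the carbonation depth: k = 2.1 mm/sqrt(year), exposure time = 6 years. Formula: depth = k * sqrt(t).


depth = k * sqrt(t)
= 2.1 * sqrt(6)
= 5.14 mm

5.14


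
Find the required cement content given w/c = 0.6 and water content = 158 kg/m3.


Cement = water / (w/c)
= 158 / 0.6
= 263.3 kg/m3

263.3


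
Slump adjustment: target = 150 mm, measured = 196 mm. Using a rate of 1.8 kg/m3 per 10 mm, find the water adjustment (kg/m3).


Difference = 150 - 196 = -46 mm
Water adjustment = -46 * 1.8 / 10 = -8.3 kg/m3

-8.3


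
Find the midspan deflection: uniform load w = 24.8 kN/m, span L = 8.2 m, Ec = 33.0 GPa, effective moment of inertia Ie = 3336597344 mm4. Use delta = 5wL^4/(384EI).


Convert: L = 8.2 m = 8200 mm, Ec = 33.0 GPa = 33000 MPa
delta = 5 * 24.8 * 8200^4 / (384 * 33000 * 3336597344)
= 13.26 mm

13.26


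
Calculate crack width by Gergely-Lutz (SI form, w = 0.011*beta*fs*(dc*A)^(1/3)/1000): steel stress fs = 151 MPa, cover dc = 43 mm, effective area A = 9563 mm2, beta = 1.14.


w = 0.011 * beta * fs * (dc * A)^(1/3) / 1000
= 0.011 * 1.14 * 151 * (43 * 9563)^(1/3) / 1000
= 0.141 mm

0.141


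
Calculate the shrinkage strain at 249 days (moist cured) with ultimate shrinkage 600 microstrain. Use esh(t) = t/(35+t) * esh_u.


esh(249) = 249 / (35 + 249) * 600
= 249 / 284 * 600
= 526.1 microstrain

526.1


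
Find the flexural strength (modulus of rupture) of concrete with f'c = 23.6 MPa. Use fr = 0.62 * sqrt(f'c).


fr = 0.62 * sqrt(23.6)
= 3.012 MPa

3.012


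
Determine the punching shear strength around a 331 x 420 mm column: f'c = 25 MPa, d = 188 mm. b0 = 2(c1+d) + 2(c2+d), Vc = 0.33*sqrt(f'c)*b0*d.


b0 = 2*(331 + 188) + 2*(420 + 188) = 2254 mm
Vc = 0.33 * sqrt(25) * 2254 * 188 / 1000
= 699.19 kN

699.19


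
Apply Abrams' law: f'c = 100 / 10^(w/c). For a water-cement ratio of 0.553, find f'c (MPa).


f'c = 100 / 10^0.553
= 100 / 3.573
= 27.99 MPa

27.99


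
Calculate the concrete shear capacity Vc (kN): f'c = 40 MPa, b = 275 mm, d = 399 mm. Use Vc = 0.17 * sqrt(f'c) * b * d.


Vc = 0.17 * sqrt(40) * 275 * 399 / 1000
= 117.97 kN

117.97


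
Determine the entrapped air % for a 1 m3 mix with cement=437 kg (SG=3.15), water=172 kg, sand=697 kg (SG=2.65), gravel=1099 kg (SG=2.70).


Vol cement = 437 / (3.15 * 1000) = 0.13873 m3
Vol water = 172 / 1000 = 0.172 m3
Vol sand = 697 / (2.65 * 1000) = 0.263019 m3
Vol gravel = 1099 / (2.70 * 1000) = 0.407037 m3
Total solid + water volume = 0.980786 m3
Air = (1 - 0.980786) * 100 = 1.92%

1.92


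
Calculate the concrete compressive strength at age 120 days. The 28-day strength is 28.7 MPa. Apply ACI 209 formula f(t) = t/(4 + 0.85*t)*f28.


f(120) = 120 / (4 + 0.85 * 120) * 28.7
= 120 / 106.0 * 28.7
= 32.49 MPa

32.49


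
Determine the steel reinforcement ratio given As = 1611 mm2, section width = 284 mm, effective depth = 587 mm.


rho = As / (b * d)
= 1611 / (284 * 587)
= 0.0097

0.0097


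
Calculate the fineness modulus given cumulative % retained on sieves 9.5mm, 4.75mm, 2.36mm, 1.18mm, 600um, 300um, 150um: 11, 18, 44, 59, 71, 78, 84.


FM = sum(cumulative % retained) / 100
= 365 / 100
= 3.65

3.65


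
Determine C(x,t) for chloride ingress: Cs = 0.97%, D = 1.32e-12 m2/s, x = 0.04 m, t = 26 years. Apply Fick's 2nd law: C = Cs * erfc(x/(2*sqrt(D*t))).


t_seconds = 26 * 365.25 * 24 * 3600 = 820497600.0 s
arg = 0.04 / (2 * sqrt(1.32e-12 * 820497600.0))
= 0.6077
erfc(0.6077) = 0.3901
C = 0.97 * 0.3901 = 0.3784%

0.3784


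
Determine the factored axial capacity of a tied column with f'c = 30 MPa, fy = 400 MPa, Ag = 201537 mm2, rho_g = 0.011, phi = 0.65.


Ast = rho * Ag = 0.011 * 201537 = 2216.907 mm2
phi*Pn = 0.65 * 0.80 * (0.85 * 30 * (201537 - 2216.907) + 400 * 2216.907) / 1000
= 3104.1 kN

3104.1


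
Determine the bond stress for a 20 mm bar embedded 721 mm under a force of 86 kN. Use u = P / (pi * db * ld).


u = P / (pi * db * ld)
= 86 * 1000 / (pi * 20 * 721)
= 1.898 MPa

1.898


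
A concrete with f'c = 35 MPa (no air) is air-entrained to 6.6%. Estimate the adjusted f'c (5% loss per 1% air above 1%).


Strength loss = (6.6 - 1) * 5 = 28.0%
f'c = 35 * (1 - 28.0/100)
= 25.2 MPa

25.2


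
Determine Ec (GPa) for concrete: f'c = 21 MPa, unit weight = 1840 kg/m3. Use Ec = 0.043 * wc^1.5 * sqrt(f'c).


Ec = 0.043 * 1840^1.5 * sqrt(21) / 1000
= 15.55 GPa

15.55


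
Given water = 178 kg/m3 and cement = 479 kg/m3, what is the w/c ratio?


w/c = water / cement
w/c = 178 / 479 = 0.372

0.372


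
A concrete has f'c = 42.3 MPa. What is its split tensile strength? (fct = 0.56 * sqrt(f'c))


fct = 0.56 * sqrt(42.3)
= 0.56 * 6.504
= 3.642 MPa

3.642


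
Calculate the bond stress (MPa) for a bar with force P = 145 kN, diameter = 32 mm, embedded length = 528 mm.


u = P / (pi * db * ld)
= 145 * 1000 / (pi * 32 * 528)
= 2.732 MPa

2.732


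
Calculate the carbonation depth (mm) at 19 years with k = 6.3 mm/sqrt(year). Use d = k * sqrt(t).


depth = k * sqrt(t)
= 6.3 * sqrt(19)
= 27.46 mm

27.46


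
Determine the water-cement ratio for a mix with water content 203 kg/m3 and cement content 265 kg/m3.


w/c = water / cement
w/c = 203 / 265 = 0.766

0.766


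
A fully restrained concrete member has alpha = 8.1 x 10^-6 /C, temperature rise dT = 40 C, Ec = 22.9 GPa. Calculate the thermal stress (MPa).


sigma = alpha * dT * Ec
= 8.1e-6 * 40 * 22.9 * 1000
= 7.42 MPa

7.42


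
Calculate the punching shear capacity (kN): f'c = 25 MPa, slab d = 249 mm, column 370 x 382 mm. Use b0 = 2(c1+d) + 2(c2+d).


b0 = 2*(370 + 249) + 2*(382 + 249) = 2500 mm
Vc = 0.33 * sqrt(25) * 2500 * 249 / 1000
= 1027.12 kN

1027.12


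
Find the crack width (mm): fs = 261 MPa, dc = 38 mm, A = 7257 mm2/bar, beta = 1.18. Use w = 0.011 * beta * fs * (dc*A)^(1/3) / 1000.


w = 0.011 * beta * fs * (dc * A)^(1/3) / 1000
= 0.011 * 1.18 * 261 * (38 * 7257)^(1/3) / 1000
= 0.221 mm

0.221


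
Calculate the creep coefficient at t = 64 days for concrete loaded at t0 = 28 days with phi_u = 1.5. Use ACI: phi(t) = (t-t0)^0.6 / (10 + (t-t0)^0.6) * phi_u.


dt = 64 - 28 = 36
phi = 36^0.6 / (10 + 36^0.6) * 1.5
= 0.693

0.693


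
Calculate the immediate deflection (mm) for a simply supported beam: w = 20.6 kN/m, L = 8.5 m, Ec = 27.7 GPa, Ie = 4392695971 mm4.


Convert: L = 8.5 m = 8500 mm, Ec = 27.7 GPa = 27700 MPa
delta = 5 * 20.6 * 8500^4 / (384 * 27700 * 4392695971)
= 11.51 mm

11.51


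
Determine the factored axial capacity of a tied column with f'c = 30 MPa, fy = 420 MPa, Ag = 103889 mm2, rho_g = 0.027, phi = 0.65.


Ast = rho * Ag = 0.027 * 103889 = 2805.003 mm2
phi*Pn = 0.65 * 0.80 * (0.85 * 30 * (103889 - 2805.003) + 420 * 2805.003) / 1000
= 1952.99 kN

1952.99


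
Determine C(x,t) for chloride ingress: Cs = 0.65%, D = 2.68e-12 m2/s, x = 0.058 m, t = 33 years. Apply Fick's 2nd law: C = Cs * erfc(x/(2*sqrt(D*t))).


t_seconds = 33 * 365.25 * 24 * 3600 = 1041400800.0 s
arg = 0.058 / (2 * sqrt(2.68e-12 * 1041400800.0))
= 0.5489
erfc(0.5489) = 0.4376
C = 0.65 * 0.4376 = 0.2844%

0.2844


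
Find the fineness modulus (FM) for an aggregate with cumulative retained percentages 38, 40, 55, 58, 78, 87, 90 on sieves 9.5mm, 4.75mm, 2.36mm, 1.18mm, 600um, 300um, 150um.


FM = sum(cumulative % retained) / 100
= 446 / 100
= 4.46

4.46


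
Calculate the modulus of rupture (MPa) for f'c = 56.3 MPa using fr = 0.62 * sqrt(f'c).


fr = 0.62 * sqrt(56.3)
= 4.652 MPa

4.652


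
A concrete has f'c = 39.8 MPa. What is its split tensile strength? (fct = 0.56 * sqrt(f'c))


fct = 0.56 * sqrt(39.8)
= 0.56 * 6.309
= 3.533 MPa

3.533


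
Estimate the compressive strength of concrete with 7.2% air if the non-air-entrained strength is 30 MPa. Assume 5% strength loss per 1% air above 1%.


Strength loss = (7.2 - 1) * 5 = 31.0%
f'c = 30 * (1 - 31.0/100)
= 20.7 MPa

20.7


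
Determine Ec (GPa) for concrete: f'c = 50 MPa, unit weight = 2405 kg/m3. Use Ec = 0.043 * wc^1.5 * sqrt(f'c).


Ec = 0.043 * 2405^1.5 * sqrt(50) / 1000
= 35.86 GPa

35.86


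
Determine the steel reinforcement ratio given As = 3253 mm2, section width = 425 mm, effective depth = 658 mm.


rho = As / (b * d)
= 3253 / (425 * 658)
= 0.0116

0.0116


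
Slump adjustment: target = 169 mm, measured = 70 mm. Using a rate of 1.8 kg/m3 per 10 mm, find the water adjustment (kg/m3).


Difference = 169 - 70 = 99 mm
Water adjustment = 99 * 1.8 / 10 = 17.8 kg/m3

17.8


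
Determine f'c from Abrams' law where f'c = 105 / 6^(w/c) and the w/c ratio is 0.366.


f'c = 105 / 6^0.366
= 105 / 1.927
= 54.5 MPa

54.5


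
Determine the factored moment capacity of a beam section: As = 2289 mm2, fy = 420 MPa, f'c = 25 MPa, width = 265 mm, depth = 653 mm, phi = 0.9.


a = As * fy / (0.85 * f'c * b)
= 2289 * 420 / (0.85 * 25 * 265)
= 170.7223 mm
Mn = As * fy * (d - a/2) / 10^6
= 545.7166 kN-m
phi*Mn = 0.9 * 545.7166 = 491.14 kN-m

491.14


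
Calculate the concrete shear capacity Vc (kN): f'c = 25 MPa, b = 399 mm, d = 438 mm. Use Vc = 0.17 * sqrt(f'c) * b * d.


Vc = 0.17 * sqrt(25) * 399 * 438 / 1000
= 148.55 kN

148.55


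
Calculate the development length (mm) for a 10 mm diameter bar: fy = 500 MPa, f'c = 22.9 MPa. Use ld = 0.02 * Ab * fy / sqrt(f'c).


Ab = pi * 10^2 / 4 = 78.54 mm2
ld = 0.02 * 78.54 * 500 / sqrt(22.9)
= 164.1 mm

164.1


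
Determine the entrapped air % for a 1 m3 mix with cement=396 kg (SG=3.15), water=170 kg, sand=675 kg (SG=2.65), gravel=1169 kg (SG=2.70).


Vol cement = 396 / (3.15 * 1000) = 0.125714 m3
Vol water = 170 / 1000 = 0.17 m3
Vol sand = 675 / (2.65 * 1000) = 0.254717 m3
Vol gravel = 1169 / (2.70 * 1000) = 0.432963 m3
Total solid + water volume = 0.983394 m3
Air = (1 - 0.983394) * 100 = 1.66%

1.66


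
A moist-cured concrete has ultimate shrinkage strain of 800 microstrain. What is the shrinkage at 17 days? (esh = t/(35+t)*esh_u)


esh(17) = 17 / (35 + 17) * 800
= 17 / 52 * 800
= 261.5 microstrain

261.5


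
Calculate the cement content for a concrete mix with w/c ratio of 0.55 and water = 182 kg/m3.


Cement = water / (w/c)
= 182 / 0.55
= 330.9 kg/m3

330.9


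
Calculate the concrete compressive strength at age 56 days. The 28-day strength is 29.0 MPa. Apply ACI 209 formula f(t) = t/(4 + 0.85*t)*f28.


f(56) = 56 / (4 + 0.85 * 56) * 29.0
= 56 / 51.6 * 29.0
= 31.47 MPa

31.47


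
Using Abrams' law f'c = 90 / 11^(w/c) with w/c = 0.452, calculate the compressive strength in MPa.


f'c = 90 / 11^0.452
= 90 / 2.956
= 30.45 MPa

30.45


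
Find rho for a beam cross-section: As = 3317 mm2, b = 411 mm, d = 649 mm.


rho = As / (b * d)
= 3317 / (411 * 649)
= 0.0124

0.0124


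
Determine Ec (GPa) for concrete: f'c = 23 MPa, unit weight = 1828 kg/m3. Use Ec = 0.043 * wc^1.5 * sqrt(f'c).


Ec = 0.043 * 1828^1.5 * sqrt(23) / 1000
= 16.12 GPa

16.12


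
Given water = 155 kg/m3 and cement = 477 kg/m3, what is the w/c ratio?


w/c = water / cement
w/c = 155 / 477 = 0.325

0.325


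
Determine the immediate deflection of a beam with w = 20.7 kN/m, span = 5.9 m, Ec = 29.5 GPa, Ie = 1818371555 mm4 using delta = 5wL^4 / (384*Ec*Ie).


Convert: L = 5.9 m = 5900 mm, Ec = 29.5 GPa = 29500 MPa
delta = 5 * 20.7 * 5900^4 / (384 * 29500 * 1818371555)
= 6.09 mm

6.09


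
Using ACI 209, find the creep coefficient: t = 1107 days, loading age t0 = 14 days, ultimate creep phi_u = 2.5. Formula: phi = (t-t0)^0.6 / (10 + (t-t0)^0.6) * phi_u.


dt = 1107 - 14 = 1093
phi = 1093^0.6 / (10 + 1093^0.6) * 2.5
= 2.173

2.173


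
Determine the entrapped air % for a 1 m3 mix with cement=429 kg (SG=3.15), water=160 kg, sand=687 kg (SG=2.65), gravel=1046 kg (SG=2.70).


Vol cement = 429 / (3.15 * 1000) = 0.13619 m3
Vol water = 160 / 1000 = 0.16 m3
Vol sand = 687 / (2.65 * 1000) = 0.259245 m3
Vol gravel = 1046 / (2.70 * 1000) = 0.387407 m3
Total solid + water volume = 0.942843 m3
Air = (1 - 0.942843) * 100 = 5.72%

5.72


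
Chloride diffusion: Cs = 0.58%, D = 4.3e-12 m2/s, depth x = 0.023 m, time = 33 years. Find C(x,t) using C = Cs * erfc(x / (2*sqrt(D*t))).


t_seconds = 33 * 365.25 * 24 * 3600 = 1041400800.0 s
arg = 0.023 / (2 * sqrt(4.3e-12 * 1041400800.0))
= 0.1719
erfc(0.1719) = 0.808
C = 0.58 * 0.808 = 0.4686%

0.4686


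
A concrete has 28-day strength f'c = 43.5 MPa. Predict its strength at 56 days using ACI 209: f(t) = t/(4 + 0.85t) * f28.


f(56) = 56 / (4 + 0.85 * 56) * 43.5
= 56 / 51.6 * 43.5
= 47.21 MPa

47.21


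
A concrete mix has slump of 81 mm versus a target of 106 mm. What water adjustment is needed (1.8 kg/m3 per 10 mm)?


Difference = 106 - 81 = 25 mm
Water adjustment = 25 * 1.8 / 10 = 4.5 kg/m3

4.5


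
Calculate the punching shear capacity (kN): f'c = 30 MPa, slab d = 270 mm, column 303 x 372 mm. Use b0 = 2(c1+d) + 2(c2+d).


b0 = 2*(303 + 270) + 2*(372 + 270) = 2430 mm
Vc = 0.33 * sqrt(30) * 2430 * 270 / 1000
= 1185.89 kN

1185.89


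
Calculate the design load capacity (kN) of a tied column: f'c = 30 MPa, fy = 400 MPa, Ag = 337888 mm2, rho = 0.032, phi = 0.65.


Ast = rho * Ag = 0.032 * 337888 = 10812.416 mm2
phi*Pn = 0.65 * 0.80 * (0.85 * 30 * (337888 - 10812.416) + 400 * 10812.416) / 1000
= 6586.0 kN

6586.0


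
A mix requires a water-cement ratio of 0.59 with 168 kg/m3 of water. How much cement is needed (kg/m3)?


Cement = water / (w/c)
= 168 / 0.59
= 284.7 kg/m3

284.7


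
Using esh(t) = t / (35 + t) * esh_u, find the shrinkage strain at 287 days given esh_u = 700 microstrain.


esh(287) = 287 / (35 + 287) * 700
= 287 / 322 * 700
= 623.9 microstrain

623.9


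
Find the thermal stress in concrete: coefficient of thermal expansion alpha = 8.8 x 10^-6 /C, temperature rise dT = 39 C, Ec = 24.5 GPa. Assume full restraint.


sigma = alpha * dT * Ec
= 8.8e-6 * 39 * 24.5 * 1000
= 8.408 MPa

8.408


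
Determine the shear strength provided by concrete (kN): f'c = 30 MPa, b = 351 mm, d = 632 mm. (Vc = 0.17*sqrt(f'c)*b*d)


Vc = 0.17 * sqrt(30) * 351 * 632 / 1000
= 206.55 kN

206.55


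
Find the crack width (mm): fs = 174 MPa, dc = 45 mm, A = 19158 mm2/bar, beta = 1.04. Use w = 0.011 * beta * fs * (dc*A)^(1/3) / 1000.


w = 0.011 * beta * fs * (dc * A)^(1/3) / 1000
= 0.011 * 1.04 * 174 * (45 * 19158)^(1/3) / 1000
= 0.189 mm

0.189


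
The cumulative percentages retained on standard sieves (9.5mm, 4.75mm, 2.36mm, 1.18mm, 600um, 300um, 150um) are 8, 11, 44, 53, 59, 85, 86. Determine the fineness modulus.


FM = sum(cumulative % retained) / 100
= 346 / 100
= 3.46

3.46


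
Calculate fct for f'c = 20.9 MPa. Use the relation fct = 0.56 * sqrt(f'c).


fct = 0.56 * sqrt(20.9)
= 0.56 * 4.572
= 2.56 MPa

2.56


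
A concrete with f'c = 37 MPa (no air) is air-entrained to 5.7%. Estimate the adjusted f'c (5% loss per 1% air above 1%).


Strength loss = (5.7 - 1) * 5 = 23.5%
f'c = 37 * (1 - 23.5/100)
= 28.3 MPa

28.3


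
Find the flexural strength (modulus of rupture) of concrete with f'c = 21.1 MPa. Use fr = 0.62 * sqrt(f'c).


fr = 0.62 * sqrt(21.1)
= 2.848 MPa

2.848


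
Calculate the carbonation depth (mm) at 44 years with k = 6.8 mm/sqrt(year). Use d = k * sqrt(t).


depth = k * sqrt(t)
= 6.8 * sqrt(44)
= 45.11 mm

45.11


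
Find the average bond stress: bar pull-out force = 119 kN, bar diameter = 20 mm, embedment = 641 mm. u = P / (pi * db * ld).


u = P / (pi * db * ld)
= 119 * 1000 / (pi * 20 * 641)
= 2.955 MPa

2.955


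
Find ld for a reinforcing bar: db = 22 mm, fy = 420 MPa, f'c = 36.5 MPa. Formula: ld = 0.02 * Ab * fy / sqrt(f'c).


Ab = pi * 22^2 / 4 = 380.133 mm2
ld = 0.02 * 380.133 * 420 / sqrt(36.5)
= 528.5 mm

528.5


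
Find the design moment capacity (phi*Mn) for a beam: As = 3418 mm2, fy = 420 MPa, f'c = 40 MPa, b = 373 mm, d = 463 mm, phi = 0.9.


a = As * fy / (0.85 * f'c * b)
= 3418 * 420 / (0.85 * 40 * 373)
= 113.1967 mm
Mn = As * fy * (d - a/2) / 10^6
= 583.414 kN-m
phi*Mn = 0.9 * 583.414 = 525.07 kN-m

525.07


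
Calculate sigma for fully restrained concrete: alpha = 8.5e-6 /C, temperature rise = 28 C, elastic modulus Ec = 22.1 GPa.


sigma = alpha * dT * Ec
= 8.5e-6 * 28 * 22.1 * 1000
= 5.26 MPa

5.26


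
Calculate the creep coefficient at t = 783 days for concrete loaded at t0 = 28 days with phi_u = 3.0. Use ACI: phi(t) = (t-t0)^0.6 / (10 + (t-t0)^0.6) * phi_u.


dt = 783 - 28 = 755
phi = 755^0.6 / (10 + 755^0.6) * 3.0
= 2.526

2.526


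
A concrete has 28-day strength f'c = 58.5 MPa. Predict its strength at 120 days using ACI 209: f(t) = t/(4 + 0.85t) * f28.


f(120) = 120 / (4 + 0.85 * 120) * 58.5
= 120 / 106.0 * 58.5
= 66.23 MPa

66.23


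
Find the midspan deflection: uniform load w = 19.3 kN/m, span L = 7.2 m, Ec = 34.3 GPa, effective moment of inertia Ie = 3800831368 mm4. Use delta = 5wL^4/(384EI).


Convert: L = 7.2 m = 7200 mm, Ec = 34.3 GPa = 34300 MPa
delta = 5 * 19.3 * 7200^4 / (384 * 34300 * 3800831368)
= 5.18 mm

5.18


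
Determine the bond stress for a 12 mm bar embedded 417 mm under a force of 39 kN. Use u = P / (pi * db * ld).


u = P / (pi * db * ld)
= 39 * 1000 / (pi * 12 * 417)
= 2.481 MPa

2.481


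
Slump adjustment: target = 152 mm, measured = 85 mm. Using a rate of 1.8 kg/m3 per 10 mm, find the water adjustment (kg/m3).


Difference = 152 - 85 = 67 mm
Water adjustment = 67 * 1.8 / 10 = 12.1 kg/m3

12.1


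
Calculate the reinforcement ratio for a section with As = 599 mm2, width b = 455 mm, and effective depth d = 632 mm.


rho = As / (b * d)
= 599 / (455 * 632)
= 0.0021

0.0021


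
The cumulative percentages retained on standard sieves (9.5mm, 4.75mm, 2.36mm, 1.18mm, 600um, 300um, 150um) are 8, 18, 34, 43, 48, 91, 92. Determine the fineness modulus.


FM = sum(cumulative % retained) / 100
= 334 / 100
= 3.34

3.34


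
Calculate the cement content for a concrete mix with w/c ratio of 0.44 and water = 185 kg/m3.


Cement = water / (w/c)
= 185 / 0.44
= 420.5 kg/m3

420.5


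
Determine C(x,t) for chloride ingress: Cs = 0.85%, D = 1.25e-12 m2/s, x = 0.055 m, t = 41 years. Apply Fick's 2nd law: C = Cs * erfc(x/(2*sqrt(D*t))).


t_seconds = 41 * 365.25 * 24 * 3600 = 1293861600.0 s
arg = 0.055 / (2 * sqrt(1.25e-12 * 1293861600.0))
= 0.6838
erfc(0.6838) = 0.3335
C = 0.85 * 0.3335 = 0.2835%

0.2835


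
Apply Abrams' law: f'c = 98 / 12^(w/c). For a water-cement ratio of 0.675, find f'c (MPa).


f'c = 98 / 12^0.675
= 98 / 5.351
= 18.31 MPa

18.31


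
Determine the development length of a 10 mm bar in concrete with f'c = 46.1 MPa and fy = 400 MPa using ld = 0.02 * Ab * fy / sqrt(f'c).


Ab = pi * 10^2 / 4 = 78.54 mm2
ld = 0.02 * 78.54 * 400 / sqrt(46.1)
= 92.5 mm

92.5


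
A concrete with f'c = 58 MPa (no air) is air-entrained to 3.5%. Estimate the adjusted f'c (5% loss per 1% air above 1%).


Strength loss = (3.5 - 1) * 5 = 12.5%
f'c = 58 * (1 - 12.5/100)
= 50.75 MPa

50.75


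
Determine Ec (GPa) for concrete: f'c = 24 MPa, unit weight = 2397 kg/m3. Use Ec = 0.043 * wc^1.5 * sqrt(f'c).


Ec = 0.043 * 2397^1.5 * sqrt(24) / 1000
= 24.72 GPa

24.72


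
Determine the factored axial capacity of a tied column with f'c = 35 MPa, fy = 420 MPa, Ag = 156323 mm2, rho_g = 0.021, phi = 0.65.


Ast = rho * Ag = 0.021 * 156323 = 3282.783 mm2
phi*Pn = 0.65 * 0.80 * (0.85 * 35 * (156323 - 3282.783) + 420 * 3282.783) / 1000
= 3084.49 kN

3084.49


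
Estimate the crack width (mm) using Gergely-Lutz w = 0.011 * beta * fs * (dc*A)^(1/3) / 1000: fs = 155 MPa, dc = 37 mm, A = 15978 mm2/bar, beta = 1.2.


w = 0.011 * beta * fs * (dc * A)^(1/3) / 1000
= 0.011 * 1.2 * 155 * (37 * 15978)^(1/3) / 1000
= 0.172 mm

0.172


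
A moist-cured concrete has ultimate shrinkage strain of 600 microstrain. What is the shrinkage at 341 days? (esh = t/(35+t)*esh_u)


esh(341) = 341 / (35 + 341) * 600
= 341 / 376 * 600
= 544.1 microstrain

544.1


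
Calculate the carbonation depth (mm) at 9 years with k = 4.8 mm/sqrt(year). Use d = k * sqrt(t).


depth = k * sqrt(t)
= 4.8 * sqrt(9)
= 14.4 mm

14.4


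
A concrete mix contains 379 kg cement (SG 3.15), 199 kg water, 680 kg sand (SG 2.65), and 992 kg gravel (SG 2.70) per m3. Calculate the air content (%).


Vol cement = 379 / (3.15 * 1000) = 0.120317 m3
Vol water = 199 / 1000 = 0.199 m3
Vol sand = 680 / (2.65 * 1000) = 0.256604 m3
Vol gravel = 992 / (2.70 * 1000) = 0.367407 m3
Total solid + water volume = 0.943329 m3
Air = (1 - 0.943329) * 100 = 5.67%

5.67


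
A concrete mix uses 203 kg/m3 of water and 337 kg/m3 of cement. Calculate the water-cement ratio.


w/c = water / cement
w/c = 203 / 337 = 0.602

0.602


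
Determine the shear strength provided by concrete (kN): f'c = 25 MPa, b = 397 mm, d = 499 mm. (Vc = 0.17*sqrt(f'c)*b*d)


Vc = 0.17 * sqrt(25) * 397 * 499 / 1000
= 168.39 kN

168.39


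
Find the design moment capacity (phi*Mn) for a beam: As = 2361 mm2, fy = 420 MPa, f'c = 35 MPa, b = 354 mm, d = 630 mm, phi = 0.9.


a = As * fy / (0.85 * f'c * b)
= 2361 * 420 / (0.85 * 35 * 354)
= 94.1575 mm
Mn = As * fy * (d - a/2) / 10^6
= 578.0364 kN-m
phi*Mn = 0.9 * 578.0364 = 520.23 kN-m

520.23


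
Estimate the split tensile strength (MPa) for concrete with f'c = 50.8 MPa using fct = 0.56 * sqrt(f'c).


fct = 0.56 * sqrt(50.8)
= 0.56 * 7.127
= 3.991 MPa

3.991


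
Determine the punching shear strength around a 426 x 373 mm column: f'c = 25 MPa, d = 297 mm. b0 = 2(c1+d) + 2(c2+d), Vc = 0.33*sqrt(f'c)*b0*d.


b0 = 2*(426 + 297) + 2*(373 + 297) = 2786 mm
Vc = 0.33 * sqrt(25) * 2786 * 297 / 1000
= 1365.28 kN

1365.28


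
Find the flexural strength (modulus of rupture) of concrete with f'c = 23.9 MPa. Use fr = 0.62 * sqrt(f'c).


fr = 0.62 * sqrt(23.9)
= 3.031 MPa

3.031


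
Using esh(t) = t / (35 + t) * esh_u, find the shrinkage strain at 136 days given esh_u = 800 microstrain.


esh(136) = 136 / (35 + 136) * 800
= 136 / 171 * 800
= 636.3 microstrain

636.3


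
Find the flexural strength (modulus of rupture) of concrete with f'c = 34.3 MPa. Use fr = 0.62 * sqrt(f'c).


fr = 0.62 * sqrt(34.3)
= 3.631 MPa

3.631


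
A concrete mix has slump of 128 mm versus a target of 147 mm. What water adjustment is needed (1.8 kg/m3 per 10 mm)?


Difference = 147 - 128 = 19 mm
Water adjustment = 19 * 1.8 / 10 = 3.4 kg/m3

3.4


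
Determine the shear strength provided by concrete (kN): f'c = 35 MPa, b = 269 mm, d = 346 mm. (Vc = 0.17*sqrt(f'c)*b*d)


Vc = 0.17 * sqrt(35) * 269 * 346 / 1000
= 93.61 kN

93.61


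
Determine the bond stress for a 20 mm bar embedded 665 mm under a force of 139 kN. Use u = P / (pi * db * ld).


u = P / (pi * db * ld)
= 139 * 1000 / (pi * 20 * 665)
= 3.327 MPa

3.327


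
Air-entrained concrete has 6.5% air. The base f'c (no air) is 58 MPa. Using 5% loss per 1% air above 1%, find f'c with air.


Strength loss = (6.5 - 1) * 5 = 27.5%
f'c = 58 * (1 - 27.5/100)
= 42.05 MPa

42.05


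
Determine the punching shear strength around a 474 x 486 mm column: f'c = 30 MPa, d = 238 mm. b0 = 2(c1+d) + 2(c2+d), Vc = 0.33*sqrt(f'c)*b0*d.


b0 = 2*(474 + 238) + 2*(486 + 238) = 2872 mm
Vc = 0.33 * sqrt(30) * 2872 * 238 / 1000
= 1235.48 kN

1235.48


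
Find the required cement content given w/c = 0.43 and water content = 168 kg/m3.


Cement = water / (w/c)
= 168 / 0.43
= 390.7 kg/m3

390.7


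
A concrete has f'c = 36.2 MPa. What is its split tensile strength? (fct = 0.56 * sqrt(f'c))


fct = 0.56 * sqrt(36.2)
= 0.56 * 6.017
= 3.369 MPa

3.369


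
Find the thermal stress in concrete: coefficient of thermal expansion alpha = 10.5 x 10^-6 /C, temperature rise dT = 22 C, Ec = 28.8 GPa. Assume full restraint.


sigma = alpha * dT * Ec
= 10.5e-6 * 22 * 28.8 * 1000
= 6.653 MPa

6.653


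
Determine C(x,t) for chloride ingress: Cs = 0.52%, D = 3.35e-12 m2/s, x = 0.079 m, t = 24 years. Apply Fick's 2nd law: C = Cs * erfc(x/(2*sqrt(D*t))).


t_seconds = 24 * 365.25 * 24 * 3600 = 757382400.0 s
arg = 0.079 / (2 * sqrt(3.35e-12 * 757382400.0))
= 0.7842
erfc(0.7842) = 0.2674
C = 0.52 * 0.2674 = 0.1391%

0.1391


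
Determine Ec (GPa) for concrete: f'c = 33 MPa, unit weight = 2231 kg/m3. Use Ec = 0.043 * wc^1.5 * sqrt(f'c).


Ec = 0.043 * 2231^1.5 * sqrt(33) / 1000
= 26.03 GPa

26.03


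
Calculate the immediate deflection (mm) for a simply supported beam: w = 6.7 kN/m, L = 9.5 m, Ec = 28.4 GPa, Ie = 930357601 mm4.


Convert: L = 9.5 m = 9500 mm, Ec = 28.4 GPa = 28400 MPa
delta = 5 * 6.7 * 9500^4 / (384 * 28400 * 930357601)
= 26.89 mm

26.89


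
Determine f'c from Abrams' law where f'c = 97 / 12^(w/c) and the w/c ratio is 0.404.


f'c = 97 / 12^0.404
= 97 / 2.729
= 35.55 MPa

35.55


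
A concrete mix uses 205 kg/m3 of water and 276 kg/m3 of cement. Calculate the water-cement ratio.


w/c = water / cement
w/c = 205 / 276 = 0.743

0.743


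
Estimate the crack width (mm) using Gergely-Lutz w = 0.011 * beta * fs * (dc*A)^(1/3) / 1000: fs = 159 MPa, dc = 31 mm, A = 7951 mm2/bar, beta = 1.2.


w = 0.011 * beta * fs * (dc * A)^(1/3) / 1000
= 0.011 * 1.2 * 159 * (31 * 7951)^(1/3) / 1000
= 0.132 mm

0.132


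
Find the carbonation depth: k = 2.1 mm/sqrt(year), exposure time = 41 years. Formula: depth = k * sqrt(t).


depth = k * sqrt(t)
= 2.1 * sqrt(41)
= 13.45 mm

13.45


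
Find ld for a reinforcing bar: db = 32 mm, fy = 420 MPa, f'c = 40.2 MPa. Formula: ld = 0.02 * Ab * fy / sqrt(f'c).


Ab = pi * 32^2 / 4 = 804.248 mm2
ld = 0.02 * 804.248 * 420 / sqrt(40.2)
= 1065.5 mm

1065.5


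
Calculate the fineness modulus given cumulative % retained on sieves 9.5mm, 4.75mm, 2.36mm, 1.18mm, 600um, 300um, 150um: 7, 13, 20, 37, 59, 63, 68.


FM = sum(cumulative % retained) / 100
= 267 / 100
= 2.67

2.67


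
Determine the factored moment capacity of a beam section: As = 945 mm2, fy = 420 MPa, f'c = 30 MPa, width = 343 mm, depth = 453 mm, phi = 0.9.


a = As * fy / (0.85 * f'c * b)
= 945 * 420 / (0.85 * 30 * 343)
= 45.3782 mm
Mn = As * fy * (d - a/2) / 10^6
= 170.7904 kN-m
phi*Mn = 0.9 * 170.7904 = 153.71 kN-m

153.71


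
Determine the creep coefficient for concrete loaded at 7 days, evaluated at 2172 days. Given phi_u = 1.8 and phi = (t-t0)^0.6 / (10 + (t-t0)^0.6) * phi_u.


dt = 2172 - 7 = 2165
phi = 2165^0.6 / (10 + 2165^0.6) * 1.8
= 1.637

1.637


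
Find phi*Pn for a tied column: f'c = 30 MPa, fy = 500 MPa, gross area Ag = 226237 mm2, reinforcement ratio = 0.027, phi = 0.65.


Ast = rho * Ag = 0.027 * 226237 = 6108.399 mm2
phi*Pn = 0.65 * 0.80 * (0.85 * 30 * (226237 - 6108.399) + 500 * 6108.399) / 1000
= 4507.09 kN

4507.09


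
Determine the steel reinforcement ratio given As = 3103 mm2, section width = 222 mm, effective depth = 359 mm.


rho = As / (b * d)
= 3103 / (222 * 359)
= 0.0389

0.0389


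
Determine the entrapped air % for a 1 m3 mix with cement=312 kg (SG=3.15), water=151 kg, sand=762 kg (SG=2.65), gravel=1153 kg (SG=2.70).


Vol cement = 312 / (3.15 * 1000) = 0.099048 m3
Vol water = 151 / 1000 = 0.151 m3
Vol sand = 762 / (2.65 * 1000) = 0.287547 m3
Vol gravel = 1153 / (2.70 * 1000) = 0.427037 m3
Total solid + water volume = 0.964632 m3
Air = (1 - 0.964632) * 100 = 3.54%

3.54


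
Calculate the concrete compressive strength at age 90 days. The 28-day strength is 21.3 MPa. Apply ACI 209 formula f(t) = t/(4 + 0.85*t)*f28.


f(90) = 90 / (4 + 0.85 * 90) * 21.3
= 90 / 80.5 * 21.3
= 23.81 MPa

23.81


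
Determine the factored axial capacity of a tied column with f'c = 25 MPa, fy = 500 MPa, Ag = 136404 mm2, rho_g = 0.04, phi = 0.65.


Ast = rho * Ag = 0.04 * 136404 = 5456.16 mm2
phi*Pn = 0.65 * 0.80 * (0.85 * 25 * (136404 - 5456.16) + 500 * 5456.16) / 1000
= 2865.58 kN

2865.58


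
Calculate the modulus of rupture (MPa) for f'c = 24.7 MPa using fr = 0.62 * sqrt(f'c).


fr = 0.62 * sqrt(24.7)
= 3.081 MPa

3.081


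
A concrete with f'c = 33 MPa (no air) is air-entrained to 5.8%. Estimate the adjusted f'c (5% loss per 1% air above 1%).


Strength loss = (5.8 - 1) * 5 = 24.0%
f'c = 33 * (1 - 24.0/100)
= 25.08 MPa

25.08


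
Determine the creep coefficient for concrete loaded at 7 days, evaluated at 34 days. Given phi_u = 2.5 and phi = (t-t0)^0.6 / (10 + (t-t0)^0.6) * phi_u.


dt = 34 - 7 = 27
phi = 27^0.6 / (10 + 27^0.6) * 2.5
= 1.049

1.049


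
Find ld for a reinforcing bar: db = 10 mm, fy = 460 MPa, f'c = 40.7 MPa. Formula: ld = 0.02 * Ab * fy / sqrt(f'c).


Ab = pi * 10^2 / 4 = 78.54 mm2
ld = 0.02 * 78.54 * 460 / sqrt(40.7)
= 113.3 mm

113.3


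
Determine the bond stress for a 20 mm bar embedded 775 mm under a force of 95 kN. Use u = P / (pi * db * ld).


u = P / (pi * db * ld)
= 95 * 1000 / (pi * 20 * 775)
= 1.951 MPa

1.951


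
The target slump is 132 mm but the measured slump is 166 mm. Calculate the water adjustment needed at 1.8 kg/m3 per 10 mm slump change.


Difference = 132 - 166 = -34 mm
Water adjustment = -34 * 1.8 / 10 = -6.1 kg/m3

-6.1


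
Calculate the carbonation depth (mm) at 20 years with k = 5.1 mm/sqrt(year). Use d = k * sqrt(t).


depth = k * sqrt(t)
= 5.1 * sqrt(20)
= 22.81 mm

22.81


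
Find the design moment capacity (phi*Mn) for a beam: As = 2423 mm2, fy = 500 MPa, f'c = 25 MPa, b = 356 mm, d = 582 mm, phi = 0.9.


a = As * fy / (0.85 * f'c * b)
= 2423 * 500 / (0.85 * 25 * 356)
= 160.1454 mm
Mn = As * fy * (d - a/2) / 10^6
= 608.0849 kN-m
phi*Mn = 0.9 * 608.0849 = 547.28 kN-m

547.28


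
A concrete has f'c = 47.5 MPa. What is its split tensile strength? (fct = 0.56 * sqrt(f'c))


fct = 0.56 * sqrt(47.5)
= 0.56 * 6.892
= 3.86 MPa

3.86


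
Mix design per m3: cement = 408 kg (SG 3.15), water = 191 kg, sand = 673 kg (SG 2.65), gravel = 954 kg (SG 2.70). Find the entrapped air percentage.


Vol cement = 408 / (3.15 * 1000) = 0.129524 m3
Vol water = 191 / 1000 = 0.191 m3
Vol sand = 673 / (2.65 * 1000) = 0.253962 m3
Vol gravel = 954 / (2.70 * 1000) = 0.353333 m3
Total solid + water volume = 0.927819 m3
Air = (1 - 0.927819) * 100 = 7.22%

7.22


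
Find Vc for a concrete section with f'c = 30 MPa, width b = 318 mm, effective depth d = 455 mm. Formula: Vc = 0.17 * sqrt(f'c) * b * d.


Vc = 0.17 * sqrt(30) * 318 * 455 / 1000
= 134.72 kN

134.72


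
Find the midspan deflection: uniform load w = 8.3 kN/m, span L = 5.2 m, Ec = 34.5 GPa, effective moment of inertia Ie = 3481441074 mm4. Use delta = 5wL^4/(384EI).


Convert: L = 5.2 m = 5200 mm, Ec = 34.5 GPa = 34500 MPa
delta = 5 * 8.3 * 5200^4 / (384 * 34500 * 3481441074)
= 0.66 mm

0.66


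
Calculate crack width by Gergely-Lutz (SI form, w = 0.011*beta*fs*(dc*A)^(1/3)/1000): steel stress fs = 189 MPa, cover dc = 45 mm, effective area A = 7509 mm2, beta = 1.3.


w = 0.011 * beta * fs * (dc * A)^(1/3) / 1000
= 0.011 * 1.3 * 189 * (45 * 7509)^(1/3) / 1000
= 0.188 mm

0.188


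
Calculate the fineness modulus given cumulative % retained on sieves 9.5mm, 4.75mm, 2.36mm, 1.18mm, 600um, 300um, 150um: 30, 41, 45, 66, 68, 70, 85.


FM = sum(cumulative % retained) / 100
= 405 / 100
= 4.05

4.05


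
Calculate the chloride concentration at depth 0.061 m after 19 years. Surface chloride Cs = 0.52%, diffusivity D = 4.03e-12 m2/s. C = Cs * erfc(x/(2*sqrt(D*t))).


t_seconds = 19 * 365.25 * 24 * 3600 = 599594400.0 s
arg = 0.061 / (2 * sqrt(4.03e-12 * 599594400.0))
= 0.6205
erfc(0.6205) = 0.3802
C = 0.52 * 0.3802 = 0.1977%

0.1977


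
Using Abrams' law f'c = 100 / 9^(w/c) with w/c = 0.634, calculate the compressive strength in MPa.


f'c = 100 / 9^0.634
= 100 / 4.027
= 24.83 MPa

24.83


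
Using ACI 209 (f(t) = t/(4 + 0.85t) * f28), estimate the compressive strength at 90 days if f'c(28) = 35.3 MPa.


f(90) = 90 / (4 + 0.85 * 90) * 35.3
= 90 / 80.5 * 35.3
= 39.47 MPa

39.47


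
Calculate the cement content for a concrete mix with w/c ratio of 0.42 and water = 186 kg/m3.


Cement = water / (w/c)
= 186 / 0.42
= 442.9 kg/m3

442.9


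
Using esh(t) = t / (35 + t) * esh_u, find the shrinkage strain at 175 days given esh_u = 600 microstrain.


esh(175) = 175 / (35 + 175) * 600
= 175 / 210 * 600
= 500.0 microstrain

500.0


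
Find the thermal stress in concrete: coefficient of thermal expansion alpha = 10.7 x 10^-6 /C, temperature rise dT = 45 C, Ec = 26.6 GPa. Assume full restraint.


sigma = alpha * dT * Ec
= 10.7e-6 * 45 * 26.6 * 1000
= 12.808 MPa

12.808


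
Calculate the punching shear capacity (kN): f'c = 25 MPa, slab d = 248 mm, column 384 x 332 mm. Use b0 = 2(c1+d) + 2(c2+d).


b0 = 2*(384 + 248) + 2*(332 + 248) = 2424 mm
Vc = 0.33 * sqrt(25) * 2424 * 248 / 1000
= 991.9 kN

991.9


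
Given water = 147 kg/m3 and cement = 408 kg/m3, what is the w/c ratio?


w/c = water / cement
w/c = 147 / 408 = 0.36

0.36


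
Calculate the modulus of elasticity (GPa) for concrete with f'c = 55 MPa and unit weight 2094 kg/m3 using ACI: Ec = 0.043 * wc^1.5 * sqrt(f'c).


Ec = 0.043 * 2094^1.5 * sqrt(55) / 1000
= 30.56 GPa

30.56


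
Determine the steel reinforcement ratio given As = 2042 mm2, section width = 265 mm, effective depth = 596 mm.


rho = As / (b * d)
= 2042 / (265 * 596)
= 0.0129

0.0129


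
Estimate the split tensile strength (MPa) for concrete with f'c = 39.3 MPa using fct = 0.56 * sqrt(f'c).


fct = 0.56 * sqrt(39.3)
= 0.56 * 6.269
= 3.511 MPa

3.511


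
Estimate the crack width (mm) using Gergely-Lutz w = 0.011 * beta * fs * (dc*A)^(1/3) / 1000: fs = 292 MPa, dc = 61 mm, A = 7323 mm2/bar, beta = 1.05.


w = 0.011 * beta * fs * (dc * A)^(1/3) / 1000
= 0.011 * 1.05 * 292 * (61 * 7323)^(1/3) / 1000
= 0.258 mm

0.258


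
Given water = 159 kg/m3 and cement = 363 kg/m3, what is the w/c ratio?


w/c = water / cement
w/c = 159 / 363 = 0.438

0.438


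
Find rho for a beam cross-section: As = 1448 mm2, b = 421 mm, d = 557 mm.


rho = As / (b * d)
= 1448 / (421 * 557)
= 0.0062

0.0062


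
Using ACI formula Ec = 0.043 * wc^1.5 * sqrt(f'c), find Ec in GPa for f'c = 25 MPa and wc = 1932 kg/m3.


Ec = 0.043 * 1932^1.5 * sqrt(25) / 1000
= 18.26 GPa

18.26


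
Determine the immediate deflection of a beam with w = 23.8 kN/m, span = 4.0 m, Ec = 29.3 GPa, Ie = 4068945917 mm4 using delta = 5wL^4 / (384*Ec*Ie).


Convert: L = 4.0 m = 4000 mm, Ec = 29.3 GPa = 29300 MPa
delta = 5 * 23.8 * 4000^4 / (384 * 29300 * 4068945917)
= 0.67 mm

0.67


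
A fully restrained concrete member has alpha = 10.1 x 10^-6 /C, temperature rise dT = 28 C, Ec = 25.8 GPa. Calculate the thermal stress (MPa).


sigma = alpha * dT * Ec
= 10.1e-6 * 28 * 25.8 * 1000
= 7.296 MPa

7.296


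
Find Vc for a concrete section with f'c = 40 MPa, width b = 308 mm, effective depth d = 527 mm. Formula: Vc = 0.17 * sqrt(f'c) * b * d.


Vc = 0.17 * sqrt(40) * 308 * 527 / 1000
= 174.52 kN

174.52


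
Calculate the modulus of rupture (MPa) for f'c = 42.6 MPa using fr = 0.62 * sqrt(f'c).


fr = 0.62 * sqrt(42.6)
= 4.047 MPa

4.047


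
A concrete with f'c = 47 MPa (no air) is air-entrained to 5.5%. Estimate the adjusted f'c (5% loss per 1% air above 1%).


Strength loss = (5.5 - 1) * 5 = 22.5%
f'c = 47 * (1 - 22.5/100)
= 36.43 MPa

36.43


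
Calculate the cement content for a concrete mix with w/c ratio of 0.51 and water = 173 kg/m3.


Cement = water / (w/c)
= 173 / 0.51
= 339.2 kg/m3

339.2


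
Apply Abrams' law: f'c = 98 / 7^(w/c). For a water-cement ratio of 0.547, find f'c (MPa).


f'c = 98 / 7^0.547
= 98 / 2.899
= 33.8 MPa

33.8


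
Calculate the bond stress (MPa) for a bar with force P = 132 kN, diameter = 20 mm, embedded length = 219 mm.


u = P / (pi * db * ld)
= 132 * 1000 / (pi * 20 * 219)
= 9.593 MPa

9.593


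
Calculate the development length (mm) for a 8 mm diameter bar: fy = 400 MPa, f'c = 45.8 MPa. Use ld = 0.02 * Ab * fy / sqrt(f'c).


Ab = pi * 8^2 / 4 = 50.265 mm2
ld = 0.02 * 50.265 * 400 / sqrt(45.8)
= 59.4 mm

59.4


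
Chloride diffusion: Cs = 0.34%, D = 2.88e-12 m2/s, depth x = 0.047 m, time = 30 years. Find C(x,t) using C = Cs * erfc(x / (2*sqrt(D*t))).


t_seconds = 30 * 365.25 * 24 * 3600 = 946728000.0 s
arg = 0.047 / (2 * sqrt(2.88e-12 * 946728000.0))
= 0.45
erfc(0.45) = 0.5245
C = 0.34 * 0.5245 = 0.1783%

0.1783


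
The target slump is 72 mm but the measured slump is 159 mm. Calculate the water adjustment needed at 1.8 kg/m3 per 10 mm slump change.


Difference = 72 - 159 = -87 mm
Water adjustment = -87 * 1.8 / 10 = -15.7 kg/m3

-15.7


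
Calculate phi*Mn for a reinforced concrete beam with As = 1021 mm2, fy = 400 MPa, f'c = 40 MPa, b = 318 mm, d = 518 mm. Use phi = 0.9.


a = As * fy / (0.85 * f'c * b)
= 1021 * 400 / (0.85 * 40 * 318)
= 37.7728 mm
Mn = As * fy * (d - a/2) / 10^6
= 203.838 kN-m
phi*Mn = 0.9 * 203.838 = 183.45 kN-m

183.45


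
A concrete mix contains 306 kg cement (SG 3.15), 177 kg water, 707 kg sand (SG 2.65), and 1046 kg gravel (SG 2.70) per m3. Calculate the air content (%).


Vol cement = 306 / (3.15 * 1000) = 0.097143 m3
Vol water = 177 / 1000 = 0.177 m3
Vol sand = 707 / (2.65 * 1000) = 0.266792 m3
Vol gravel = 1046 / (2.70 * 1000) = 0.387407 m3
Total solid + water volume = 0.928343 m3
Air = (1 - 0.928343) * 100 = 7.17%

7.17


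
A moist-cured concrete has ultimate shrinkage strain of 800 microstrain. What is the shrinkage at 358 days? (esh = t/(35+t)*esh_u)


esh(358) = 358 / (35 + 358) * 800
= 358 / 393 * 800
= 728.8 microstrain

728.8


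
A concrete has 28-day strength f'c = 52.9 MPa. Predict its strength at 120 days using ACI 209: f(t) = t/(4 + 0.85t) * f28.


f(120) = 120 / (4 + 0.85 * 120) * 52.9
= 120 / 106.0 * 52.9
= 59.89 MPa

59.89


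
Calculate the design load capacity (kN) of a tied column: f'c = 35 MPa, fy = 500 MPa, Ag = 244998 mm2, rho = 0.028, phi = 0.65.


Ast = rho * Ag = 0.028 * 244998 = 6859.944 mm2
phi*Pn = 0.65 * 0.80 * (0.85 * 35 * (244998 - 6859.944) + 500 * 6859.944) / 1000
= 5467.58 kN

5467.58


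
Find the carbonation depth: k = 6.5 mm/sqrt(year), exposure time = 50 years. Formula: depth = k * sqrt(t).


depth = k * sqrt(t)
= 6.5 * sqrt(50)
= 45.96 mm

45.96


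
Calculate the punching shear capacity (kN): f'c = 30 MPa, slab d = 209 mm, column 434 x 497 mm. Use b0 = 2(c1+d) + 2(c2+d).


b0 = 2*(434 + 209) + 2*(497 + 209) = 2698 mm
Vc = 0.33 * sqrt(30) * 2698 * 209 / 1000
= 1019.21 kN

1019.21
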